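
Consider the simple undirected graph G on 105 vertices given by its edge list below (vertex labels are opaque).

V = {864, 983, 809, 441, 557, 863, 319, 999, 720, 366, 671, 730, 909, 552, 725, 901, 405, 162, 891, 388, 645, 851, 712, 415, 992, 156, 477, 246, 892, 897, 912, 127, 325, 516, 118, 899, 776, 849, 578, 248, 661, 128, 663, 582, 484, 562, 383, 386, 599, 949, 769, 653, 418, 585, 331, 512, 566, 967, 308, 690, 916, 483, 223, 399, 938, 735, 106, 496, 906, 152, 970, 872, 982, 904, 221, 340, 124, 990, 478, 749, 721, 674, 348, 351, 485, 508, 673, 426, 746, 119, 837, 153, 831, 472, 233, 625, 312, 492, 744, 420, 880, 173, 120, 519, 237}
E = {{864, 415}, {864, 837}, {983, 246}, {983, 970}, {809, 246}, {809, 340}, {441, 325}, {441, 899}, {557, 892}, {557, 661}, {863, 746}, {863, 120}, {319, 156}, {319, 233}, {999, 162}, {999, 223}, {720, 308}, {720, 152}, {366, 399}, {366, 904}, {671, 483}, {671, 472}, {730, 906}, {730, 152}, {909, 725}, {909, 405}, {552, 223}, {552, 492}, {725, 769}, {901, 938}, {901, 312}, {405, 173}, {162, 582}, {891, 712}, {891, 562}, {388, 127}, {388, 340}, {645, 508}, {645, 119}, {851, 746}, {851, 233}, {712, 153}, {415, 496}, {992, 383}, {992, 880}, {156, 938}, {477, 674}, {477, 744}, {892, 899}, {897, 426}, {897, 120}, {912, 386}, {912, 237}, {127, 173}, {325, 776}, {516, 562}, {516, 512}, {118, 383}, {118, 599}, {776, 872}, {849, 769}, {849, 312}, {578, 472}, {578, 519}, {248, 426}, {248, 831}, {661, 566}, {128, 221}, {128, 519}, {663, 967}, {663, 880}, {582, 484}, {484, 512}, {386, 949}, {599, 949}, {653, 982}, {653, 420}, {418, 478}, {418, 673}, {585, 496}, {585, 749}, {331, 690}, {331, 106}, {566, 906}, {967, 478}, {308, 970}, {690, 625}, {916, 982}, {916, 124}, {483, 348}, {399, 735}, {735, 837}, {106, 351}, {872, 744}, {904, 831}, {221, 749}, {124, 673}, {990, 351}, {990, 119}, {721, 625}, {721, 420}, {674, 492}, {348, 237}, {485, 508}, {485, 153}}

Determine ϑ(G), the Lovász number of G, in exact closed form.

deg(124) = 2; N(124) = {916, 673}.
Vertex 386 has 2 neighbors: 912, 949.
N(106) = {331, 351}, |N(106)| = 2.
Vertex 221 has 2 neighbors: 128, 749.
deg(v) = 2 for all v (|V|=105); a single 105-cycle (edge-transitive).
Distinct eigenvalues (to 5 d.p.): [2.0, 1.99642, 1.98569, 1.96786, 1.94298, 1.91115, 1.87247, 1.82709, 1.77517, 1.7169, 1.65248, 1.58214, 1.50614, 1.42475, 1.33826, 1.24698, 1.15123, 1.05137, 0.94774, 0.84071, 0.73068, 0.61803, 0.50317, 0.38651, 0.26847, 0.14946, 0.02992, -0.08973, -0.20906, -0.32764, -0.44504, -0.56085, -0.67466, -0.78605, -0.89463, -1.0, -1.10179, -1.19964, -1.2932, -1.38213, -1.4661, -1.54483, -1.61803, -1.68544, -1.74682, -1.80194, -1.85061, -1.89265, -1.92793, -1.9563, -1.97766, -1.99195, -1.9991].
With N=105: ϑ(G) = 105·(-(-1)*2*cos(pi/105))/(2−(-2*cos(pi/105))) = 105*cos(pi/105)/(cos(pi/105) + 1).
Numerically 52.488249.
Sandwich: α(G)=52 ≤ ϑ(G)=105*cos(pi/105)/(cos(pi/105) + 1) ≤ χ(Ḡ)=53 (both strict).

105*cos(pi/105)/(cos(pi/105) + 1)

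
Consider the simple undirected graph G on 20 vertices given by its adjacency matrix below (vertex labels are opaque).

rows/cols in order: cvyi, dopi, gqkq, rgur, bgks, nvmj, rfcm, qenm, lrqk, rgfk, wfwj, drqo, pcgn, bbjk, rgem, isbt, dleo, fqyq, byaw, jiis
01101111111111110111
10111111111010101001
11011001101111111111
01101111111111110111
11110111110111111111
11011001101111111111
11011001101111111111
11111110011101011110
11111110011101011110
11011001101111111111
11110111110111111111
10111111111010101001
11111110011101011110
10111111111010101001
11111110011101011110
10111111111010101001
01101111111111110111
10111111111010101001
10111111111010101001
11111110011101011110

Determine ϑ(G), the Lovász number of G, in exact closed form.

6

deg(lrqk) = 15; N(lrqk) = {cvyi, dopi, gqkq, rgur, bgks, nvmj, rfcm, rgfk, wfwj, drqo, bbjk, isbt, dleo, fqyq, byaw}.
Vertex byaw has 14 neighbors: cvyi, gqkq, rgur, bgks, nvmj, rfcm, qenm, lrqk, rgfk, wfwj, pcgn, rgem, dleo, jiis.
N(nvmj) = {cvyi, dopi, rgur, bgks, qenm, lrqk, wfwj, drqo, pcgn, bbjk, rgem, isbt, dleo, fqyq, byaw, jiis}, |N(nvmj)| = 16.
deg(bbjk) = 14; N(bbjk) = {cvyi, gqkq, rgur, bgks, nvmj, rfcm, qenm, lrqk, rgfk, wfwj, pcgn, rgem, dleo, jiis}.
5 parts of sizes [6, 5, 4, 3, 2]; α(G) = 6 = ϑ (perfect).
= 6.00000000… (decimal).
α=6, χ(Ḡ)=6; ϑ=6 lies between (collapsed).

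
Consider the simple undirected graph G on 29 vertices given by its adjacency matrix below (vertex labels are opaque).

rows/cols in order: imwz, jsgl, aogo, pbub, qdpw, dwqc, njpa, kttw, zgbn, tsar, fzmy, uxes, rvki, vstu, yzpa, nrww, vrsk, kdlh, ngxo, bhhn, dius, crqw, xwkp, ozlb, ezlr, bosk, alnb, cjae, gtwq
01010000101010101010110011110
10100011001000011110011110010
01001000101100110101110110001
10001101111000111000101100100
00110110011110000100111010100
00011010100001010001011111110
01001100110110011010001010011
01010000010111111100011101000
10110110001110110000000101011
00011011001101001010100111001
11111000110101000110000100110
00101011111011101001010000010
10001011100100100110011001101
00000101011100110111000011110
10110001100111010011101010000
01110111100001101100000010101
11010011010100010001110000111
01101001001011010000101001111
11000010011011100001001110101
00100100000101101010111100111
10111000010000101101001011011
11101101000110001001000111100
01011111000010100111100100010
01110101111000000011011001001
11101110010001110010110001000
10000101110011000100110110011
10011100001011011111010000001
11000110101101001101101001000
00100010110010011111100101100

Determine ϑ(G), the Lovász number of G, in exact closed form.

sqrt(29)

N(xwkp) = {jsgl, pbub, qdpw, dwqc, njpa, kttw, rvki, yzpa, kdlh, ngxo, bhhn, dius, ozlb, cjae}, |N(xwkp)| = 14.
deg(ezlr) = 14; N(ezlr) = {imwz, jsgl, aogo, qdpw, dwqc, njpa, tsar, vstu, yzpa, nrww, ngxo, dius, crqw, bosk}.
deg(njpa) = 14; N(njpa) = {jsgl, qdpw, dwqc, zgbn, tsar, uxes, rvki, nrww, vrsk, ngxo, xwkp, ezlr, cjae, gtwq}.
deg(crqw) = 14; N(crqw) = {imwz, jsgl, aogo, qdpw, dwqc, kttw, uxes, rvki, vrsk, bhhn, ozlb, ezlr, bosk, alnb}.
14-regular, N=29; SR(29,14,6,7) — a Paley graph.
Distinct eigenvalues (to 4 d.p.): [14.0, 2.1926, -3.1926].
−29·(-sqrt(29)/2 - 1/2) / ((14)−(-sqrt(29)/2 - 1/2)) = sqrt(29) = ϑ(G).
= 5.385165… (decimal).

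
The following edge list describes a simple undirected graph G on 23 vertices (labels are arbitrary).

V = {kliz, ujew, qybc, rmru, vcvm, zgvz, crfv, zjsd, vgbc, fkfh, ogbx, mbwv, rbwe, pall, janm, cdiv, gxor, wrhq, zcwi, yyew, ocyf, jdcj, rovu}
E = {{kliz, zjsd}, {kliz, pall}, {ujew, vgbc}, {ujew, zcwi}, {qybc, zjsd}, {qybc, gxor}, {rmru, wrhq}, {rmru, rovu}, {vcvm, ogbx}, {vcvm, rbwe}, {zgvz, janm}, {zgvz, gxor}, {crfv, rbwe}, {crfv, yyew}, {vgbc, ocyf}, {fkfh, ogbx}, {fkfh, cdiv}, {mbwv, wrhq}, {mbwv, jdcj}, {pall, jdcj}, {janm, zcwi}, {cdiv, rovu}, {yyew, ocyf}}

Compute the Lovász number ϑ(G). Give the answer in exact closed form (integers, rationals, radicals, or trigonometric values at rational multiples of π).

Vertex zjsd has 2 neighbors: kliz, qybc.
N(janm) = {zgvz, zcwi}, |N(janm)| = 2.
Vertex crfv has 2 neighbors: rbwe, yyew.
Vertex mbwv has 2 neighbors: wrhq, jdcj.
23-vertex 2-regular graph: this is C_{23}, the 23-cycle.
spec(A) ≈ [2.0, 1.926, 1.709, 1.365, 0.92, 0.407, -0.136, -0.67, -1.153, -1.551, -1.834, -1.981] (distinct, 3 d.p.).
λ_max=2, λ_min=-2*cos(pi/23); ϑ = −23·λ_min/(λ_max−λ_min) = 23*cos(pi/23)/(cos(pi/23) + 1).
= 11.4461936… (decimal).
α=11, χ(Ḡ)=12; ϑ=23*cos(pi/23)/(cos(pi/23) + 1) lies between (both strict).

23*cos(pi/23)/(cos(pi/23) + 1)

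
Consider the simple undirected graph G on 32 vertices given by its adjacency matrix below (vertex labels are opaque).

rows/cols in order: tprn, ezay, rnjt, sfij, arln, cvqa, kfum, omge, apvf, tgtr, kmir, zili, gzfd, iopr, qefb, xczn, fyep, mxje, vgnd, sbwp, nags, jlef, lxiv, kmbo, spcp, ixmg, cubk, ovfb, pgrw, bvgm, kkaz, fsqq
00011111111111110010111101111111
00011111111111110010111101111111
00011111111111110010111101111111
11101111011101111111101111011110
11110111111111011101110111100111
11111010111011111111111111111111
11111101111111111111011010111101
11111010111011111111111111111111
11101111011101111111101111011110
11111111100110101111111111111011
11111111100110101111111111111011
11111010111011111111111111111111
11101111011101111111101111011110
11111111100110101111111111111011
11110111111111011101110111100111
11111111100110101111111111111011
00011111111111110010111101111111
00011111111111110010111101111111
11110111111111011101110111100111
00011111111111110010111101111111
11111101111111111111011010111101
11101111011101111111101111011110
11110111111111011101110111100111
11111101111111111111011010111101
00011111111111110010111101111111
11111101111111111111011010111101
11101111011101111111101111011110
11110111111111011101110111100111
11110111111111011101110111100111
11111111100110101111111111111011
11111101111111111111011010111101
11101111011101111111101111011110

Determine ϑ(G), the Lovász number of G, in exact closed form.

7

deg(tgtr) = 27; N(tgtr) = {tprn, ezay, rnjt, sfij, arln, cvqa, kfum, omge, apvf, zili, gzfd, qefb, fyep, mxje, vgnd, sbwp, nags, jlef, lxiv, kmbo, spcp, ixmg, cubk, ovfb, pgrw, kkaz, fsqq}.
N(ezay) = {sfij, arln, cvqa, kfum, omge, apvf, tgtr, kmir, zili, gzfd, iopr, qefb, xczn, vgnd, nags, jlef, lxiv, kmbo, ixmg, cubk, ovfb, pgrw, bvgm, kkaz, fsqq}, |N(ezay)| = 25.
Vertex zili has 29 neighbors: tprn, ezay, rnjt, sfij, arln, kfum, apvf, tgtr, kmir, gzfd, iopr, qefb, xczn, fyep, mxje, vgnd, sbwp, nags, jlef, lxiv, kmbo, spcp, ixmg, cubk, ovfb, pgrw, bvgm, kkaz, fsqq.
N(omge) = {tprn, ezay, rnjt, sfij, arln, kfum, apvf, tgtr, kmir, gzfd, iopr, qefb, xczn, fyep, mxje, vgnd, sbwp, nags, jlef, lxiv, kmbo, spcp, ixmg, cubk, ovfb, pgrw, bvgm, kkaz, fsqq}, |N(omge)| = 29.
Complete 6-partite, parts [7, 6, 6, 5, 5, 3]: perfect, ϑ = α = 7.
Numerically 7.00000000.
Sandwich: α(G)=7 ≤ ϑ(G)=7 ≤ χ(Ḡ)=7 (collapsed).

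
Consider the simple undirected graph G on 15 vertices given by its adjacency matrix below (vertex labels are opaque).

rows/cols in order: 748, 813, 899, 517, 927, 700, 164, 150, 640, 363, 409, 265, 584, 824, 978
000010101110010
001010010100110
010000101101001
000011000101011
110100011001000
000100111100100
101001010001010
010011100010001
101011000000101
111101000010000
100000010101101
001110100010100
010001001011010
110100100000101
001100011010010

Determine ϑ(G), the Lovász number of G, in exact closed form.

5

deg(824) = 6; N(824) = {748, 813, 517, 164, 584, 978}.
N(640) = {748, 899, 927, 700, 584, 978}, |N(640)| = 6.
N(813) = {899, 927, 150, 363, 584, 824}, |N(813)| = 6.
N(899) = {813, 164, 640, 363, 265, 978}, |N(899)| = 6.
G on 15 vertices is 6-regular; Kneser-type, 2-subsets of [6].
A has 3 distinct eigenvalues ≈ [6.0, 1.0, -3.0].
−15·(-3) / ((6)−(-3)) = 5 = ϑ(G).
≈ 5.0000 (to 4 d.p.).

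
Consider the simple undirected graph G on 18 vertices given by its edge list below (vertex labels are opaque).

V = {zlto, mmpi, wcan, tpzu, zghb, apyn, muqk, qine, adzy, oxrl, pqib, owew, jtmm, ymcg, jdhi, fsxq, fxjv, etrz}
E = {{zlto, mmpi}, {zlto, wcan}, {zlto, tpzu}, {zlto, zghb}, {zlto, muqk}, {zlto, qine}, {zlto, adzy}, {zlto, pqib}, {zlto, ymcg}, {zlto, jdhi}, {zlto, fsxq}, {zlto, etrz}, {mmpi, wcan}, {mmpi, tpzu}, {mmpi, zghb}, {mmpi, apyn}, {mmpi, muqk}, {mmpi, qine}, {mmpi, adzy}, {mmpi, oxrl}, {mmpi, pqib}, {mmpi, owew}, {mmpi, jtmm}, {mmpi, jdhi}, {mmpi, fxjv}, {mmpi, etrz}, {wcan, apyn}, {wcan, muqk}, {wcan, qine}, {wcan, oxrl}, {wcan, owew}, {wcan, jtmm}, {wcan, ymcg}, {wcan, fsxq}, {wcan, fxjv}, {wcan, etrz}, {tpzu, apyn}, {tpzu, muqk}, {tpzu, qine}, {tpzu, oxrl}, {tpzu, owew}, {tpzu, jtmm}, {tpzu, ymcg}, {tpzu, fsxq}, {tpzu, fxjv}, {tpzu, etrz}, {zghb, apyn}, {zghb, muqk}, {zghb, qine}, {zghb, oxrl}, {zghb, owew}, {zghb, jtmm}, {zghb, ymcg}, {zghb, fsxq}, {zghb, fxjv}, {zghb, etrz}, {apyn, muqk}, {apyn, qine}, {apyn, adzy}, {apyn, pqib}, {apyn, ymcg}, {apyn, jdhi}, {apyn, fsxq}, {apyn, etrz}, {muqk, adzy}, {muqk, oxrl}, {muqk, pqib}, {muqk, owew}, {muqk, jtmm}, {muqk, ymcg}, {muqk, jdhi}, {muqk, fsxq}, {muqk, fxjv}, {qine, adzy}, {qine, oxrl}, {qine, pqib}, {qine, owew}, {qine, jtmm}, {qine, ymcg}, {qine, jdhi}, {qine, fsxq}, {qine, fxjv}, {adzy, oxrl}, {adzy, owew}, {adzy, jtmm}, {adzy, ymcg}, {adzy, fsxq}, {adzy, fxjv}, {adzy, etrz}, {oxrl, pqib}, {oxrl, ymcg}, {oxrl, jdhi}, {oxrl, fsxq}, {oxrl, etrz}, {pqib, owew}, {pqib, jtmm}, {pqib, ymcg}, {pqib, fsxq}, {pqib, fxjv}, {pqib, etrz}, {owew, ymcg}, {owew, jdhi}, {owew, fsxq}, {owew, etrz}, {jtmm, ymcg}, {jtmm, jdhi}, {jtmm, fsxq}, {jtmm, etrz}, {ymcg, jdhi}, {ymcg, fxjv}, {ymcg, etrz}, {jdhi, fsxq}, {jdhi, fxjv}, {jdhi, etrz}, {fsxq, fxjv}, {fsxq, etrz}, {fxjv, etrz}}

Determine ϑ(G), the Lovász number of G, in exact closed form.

deg(zghb) = 12; N(zghb) = {zlto, mmpi, apyn, muqk, qine, oxrl, owew, jtmm, ymcg, fsxq, fxjv, etrz}.
Vertex wcan has 12 neighbors: zlto, mmpi, apyn, muqk, qine, oxrl, owew, jtmm, ymcg, fsxq, fxjv, etrz.
deg(jdhi) = 12; N(jdhi) = {zlto, mmpi, apyn, muqk, qine, oxrl, owew, jtmm, ymcg, fsxq, fxjv, etrz}.
N(mmpi) = {zlto, wcan, tpzu, zghb, apyn, muqk, qine, adzy, oxrl, pqib, owew, jtmm, jdhi, fxjv, etrz}, |N(mmpi)| = 15.
G = K_{6,6,3,3}: α = 6 = χ(Ḡ), so ϑ = 6.
ϑ(G) ≈ 6.00000.
Lovász sandwich 6 ≤ 6 ≤ 6: collapsed.

6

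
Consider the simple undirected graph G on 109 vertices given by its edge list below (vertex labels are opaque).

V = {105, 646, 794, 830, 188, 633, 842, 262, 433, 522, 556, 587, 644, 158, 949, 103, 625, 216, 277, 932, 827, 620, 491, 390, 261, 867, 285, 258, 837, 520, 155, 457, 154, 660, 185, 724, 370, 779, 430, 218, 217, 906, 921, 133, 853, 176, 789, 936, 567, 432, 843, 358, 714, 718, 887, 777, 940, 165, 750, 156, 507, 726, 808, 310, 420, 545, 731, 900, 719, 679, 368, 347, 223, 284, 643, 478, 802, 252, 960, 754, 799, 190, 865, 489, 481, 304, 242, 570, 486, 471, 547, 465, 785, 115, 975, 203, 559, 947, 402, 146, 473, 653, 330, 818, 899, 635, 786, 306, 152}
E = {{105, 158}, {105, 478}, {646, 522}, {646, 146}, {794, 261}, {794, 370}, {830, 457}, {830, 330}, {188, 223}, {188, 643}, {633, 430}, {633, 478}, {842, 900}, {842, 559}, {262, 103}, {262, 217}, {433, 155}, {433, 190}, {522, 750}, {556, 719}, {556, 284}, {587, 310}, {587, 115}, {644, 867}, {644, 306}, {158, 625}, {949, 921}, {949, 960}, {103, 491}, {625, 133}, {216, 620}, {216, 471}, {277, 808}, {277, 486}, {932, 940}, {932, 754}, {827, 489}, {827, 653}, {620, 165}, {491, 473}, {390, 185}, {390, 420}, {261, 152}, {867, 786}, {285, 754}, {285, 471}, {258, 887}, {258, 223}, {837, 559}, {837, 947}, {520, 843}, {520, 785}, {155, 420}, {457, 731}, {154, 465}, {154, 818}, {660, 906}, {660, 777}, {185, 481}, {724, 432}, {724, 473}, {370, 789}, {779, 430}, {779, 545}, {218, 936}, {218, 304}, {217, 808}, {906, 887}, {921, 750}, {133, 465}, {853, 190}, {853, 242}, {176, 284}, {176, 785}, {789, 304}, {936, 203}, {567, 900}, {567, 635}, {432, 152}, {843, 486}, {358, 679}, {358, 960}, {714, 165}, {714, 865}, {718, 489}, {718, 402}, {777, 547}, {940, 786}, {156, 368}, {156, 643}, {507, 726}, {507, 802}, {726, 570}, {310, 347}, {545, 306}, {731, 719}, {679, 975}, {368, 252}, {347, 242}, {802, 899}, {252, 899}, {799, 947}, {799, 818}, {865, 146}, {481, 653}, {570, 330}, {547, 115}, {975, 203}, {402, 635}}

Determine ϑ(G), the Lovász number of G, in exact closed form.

109*cos(pi/109)/(cos(pi/109) + 1)

Vertex 190 has 2 neighbors: 433, 853.
Vertex 258 has 2 neighbors: 887, 223.
N(799) = {947, 818}, |N(799)| = 2.
deg(726) = 2; N(726) = {507, 570}.
Regular of degree 2 on 109 vertices: this is C_{109}, the 109-cycle.
The 55 distinct eigenvalues: [2.0, 1.996678, 1.986723, 1.970169, 1.94707, 1.917503, 1.881566, 1.839379, 1.791082, 1.736834, 1.676818, 1.611231, 1.540291, 1.464235, 1.383315, 1.2978, 1.207973, 1.114134, 1.016594, 0.915677, 0.811718, 0.705062, 0.596064, 0.485087, 0.372497, 0.258671, 0.143985, 0.028821, -0.086439, -0.201412, -0.315715, -0.42897, -0.5408, -0.650834, -0.758705, -0.864056, -0.966537, -1.065807, -1.161536, -1.253407, -1.341115, -1.424367, -1.502888, -1.576416, -1.644707, -1.707535, -1.764691, -1.815985, -1.861246, -1.900324, -1.933089, -1.959433, -1.979268, -1.992528, -1.999169].
λ_max=2, λ_min=-2*cos(pi/109); ϑ = −109·λ_min/(λ_max−λ_min) = 109*cos(pi/109)/(cos(pi/109) + 1).
Numerically 54.488680.
α=54, χ(Ḡ)=55; ϑ=109*cos(pi/109)/(cos(pi/109) + 1) lies between (both strict).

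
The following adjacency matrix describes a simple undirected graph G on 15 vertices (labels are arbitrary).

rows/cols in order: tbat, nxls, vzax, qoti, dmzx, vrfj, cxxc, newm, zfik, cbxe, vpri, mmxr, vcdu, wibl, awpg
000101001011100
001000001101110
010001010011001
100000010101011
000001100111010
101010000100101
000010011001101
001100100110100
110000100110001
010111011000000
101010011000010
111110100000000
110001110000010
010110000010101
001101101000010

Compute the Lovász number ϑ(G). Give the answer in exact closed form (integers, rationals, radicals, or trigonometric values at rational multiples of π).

Vertex vzax has 6 neighbors: nxls, vrfj, newm, vpri, mmxr, awpg.
N(dmzx) = {vrfj, cxxc, cbxe, vpri, mmxr, wibl}, |N(dmzx)| = 6.
N(cbxe) = {nxls, qoti, dmzx, vrfj, newm, zfik}, |N(cbxe)| = 6.
deg(tbat) = 6; N(tbat) = {qoti, vrfj, zfik, vpri, mmxr, vcdu}.
6-regular, N=15; this is K(6,2), the Kneser graph.
A has 3 distinct eigenvalues ≈ [6.0, 1.0, -3.0].
ϑ = −N·λ_min/(λ_max−λ_min) = −15·(-3)/(6−(-3)) = 5.
Numerically 5.000000000.

5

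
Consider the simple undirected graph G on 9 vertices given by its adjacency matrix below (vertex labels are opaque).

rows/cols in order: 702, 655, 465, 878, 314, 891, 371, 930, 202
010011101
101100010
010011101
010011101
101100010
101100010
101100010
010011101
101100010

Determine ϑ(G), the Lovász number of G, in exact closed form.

deg(930) = 5; N(930) = {655, 314, 891, 371, 202}.
deg(465) = 5; N(465) = {655, 314, 891, 371, 202}.
deg(702) = 5; N(702) = {655, 314, 891, 371, 202}.
Vertex 891 has 4 neighbors: 702, 465, 878, 930.
Complete multipartite on [5, 4]: sandwich collapses at ϑ=5.
Numerically 5.0000.
5 ≤ 5 ≤ 5: collapsed.

5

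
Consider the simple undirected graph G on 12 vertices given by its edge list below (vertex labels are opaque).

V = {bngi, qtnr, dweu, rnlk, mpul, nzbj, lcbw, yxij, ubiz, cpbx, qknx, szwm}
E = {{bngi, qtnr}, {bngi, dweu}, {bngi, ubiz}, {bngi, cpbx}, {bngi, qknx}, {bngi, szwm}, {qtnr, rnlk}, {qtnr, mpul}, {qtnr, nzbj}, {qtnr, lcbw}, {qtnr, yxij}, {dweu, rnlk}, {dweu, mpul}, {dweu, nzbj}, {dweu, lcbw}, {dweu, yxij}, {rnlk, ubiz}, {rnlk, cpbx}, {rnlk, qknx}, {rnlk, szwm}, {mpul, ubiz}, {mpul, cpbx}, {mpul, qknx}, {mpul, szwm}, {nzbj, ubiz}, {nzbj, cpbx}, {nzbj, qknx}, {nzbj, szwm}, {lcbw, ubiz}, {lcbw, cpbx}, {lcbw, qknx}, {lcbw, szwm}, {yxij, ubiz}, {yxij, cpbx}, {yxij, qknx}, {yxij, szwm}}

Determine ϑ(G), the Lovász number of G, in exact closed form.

6

N(mpul) = {qtnr, dweu, ubiz, cpbx, qknx, szwm}, |N(mpul)| = 6.
Vertex ubiz has 6 neighbors: bngi, rnlk, mpul, nzbj, lcbw, yxij.
deg(qtnr) = 6; N(qtnr) = {bngi, rnlk, mpul, nzbj, lcbw, yxij}.
deg(nzbj) = 6; N(nzbj) = {qtnr, dweu, ubiz, cpbx, qknx, szwm}.
K_{6,6} (perfect); ϑ(G) = α(G) = max{6,6} = 6.
≈ 6.00000 (to 5 d.p.).
Check 6 ≤ 6 ≤ 6: collapsed.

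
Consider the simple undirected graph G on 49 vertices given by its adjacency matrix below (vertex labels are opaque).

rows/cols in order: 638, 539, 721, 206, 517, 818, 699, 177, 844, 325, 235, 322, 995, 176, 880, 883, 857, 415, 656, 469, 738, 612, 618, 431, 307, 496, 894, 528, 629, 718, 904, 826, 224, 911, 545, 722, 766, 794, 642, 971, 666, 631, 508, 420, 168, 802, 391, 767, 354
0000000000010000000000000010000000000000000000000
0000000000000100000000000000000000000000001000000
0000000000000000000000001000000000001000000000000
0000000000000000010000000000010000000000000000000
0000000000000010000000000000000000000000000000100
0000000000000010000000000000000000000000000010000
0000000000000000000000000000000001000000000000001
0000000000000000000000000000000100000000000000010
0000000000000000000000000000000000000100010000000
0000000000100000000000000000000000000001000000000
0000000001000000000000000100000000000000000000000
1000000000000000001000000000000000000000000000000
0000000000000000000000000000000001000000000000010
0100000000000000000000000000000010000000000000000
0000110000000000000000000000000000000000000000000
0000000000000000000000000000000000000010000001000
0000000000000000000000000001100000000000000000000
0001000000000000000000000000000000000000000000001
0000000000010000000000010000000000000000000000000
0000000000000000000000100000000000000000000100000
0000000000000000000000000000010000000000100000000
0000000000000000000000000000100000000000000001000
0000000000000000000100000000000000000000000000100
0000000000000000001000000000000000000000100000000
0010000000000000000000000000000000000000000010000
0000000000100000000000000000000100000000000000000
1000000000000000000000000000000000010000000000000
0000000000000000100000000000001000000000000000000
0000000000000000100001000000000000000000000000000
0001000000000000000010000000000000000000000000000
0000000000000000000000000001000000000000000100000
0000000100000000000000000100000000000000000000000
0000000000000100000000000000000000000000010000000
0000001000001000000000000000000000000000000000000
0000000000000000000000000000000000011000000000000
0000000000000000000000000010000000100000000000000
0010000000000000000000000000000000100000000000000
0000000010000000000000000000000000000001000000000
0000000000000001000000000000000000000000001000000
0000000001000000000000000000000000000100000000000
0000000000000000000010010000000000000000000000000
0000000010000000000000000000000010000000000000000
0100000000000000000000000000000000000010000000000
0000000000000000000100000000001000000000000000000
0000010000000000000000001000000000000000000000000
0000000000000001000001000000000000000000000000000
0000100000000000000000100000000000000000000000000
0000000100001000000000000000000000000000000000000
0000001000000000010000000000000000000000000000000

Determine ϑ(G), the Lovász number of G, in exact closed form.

Vertex 618 has 2 neighbors: 469, 391.
deg(995) = 2; N(995) = {911, 767}.
deg(718) = 2; N(718) = {206, 738}.
Vertex 496 has 2 neighbors: 235, 826.
G on 49 vertices is 2-regular; connected 2-regular on 49 ⇒ C_{49}.
The 25 distinct eigenvalues: [2.0, 1.98358, 1.93459, 1.853834, 1.742637, 1.602827, 1.436699, 1.24698, 1.036785, 0.809567, 0.569055, 0.3192, 0.064103, -0.192046, -0.445042, -0.69073, -0.925077, -1.144233, -1.344602, -1.522892, -1.676176, -1.801938, -1.898111, -1.963118, -1.995891].
Lovász: ϑ = −49(-2*cos(pi/49))/(2+-(-1)*2*cos(pi/49)) = 49*cos(pi/49)/(cos(pi/49) + 1).
ϑ(G) ≈ 24.4748052.
Check 24 ≤ 49*cos(pi/49)/(cos(pi/49) + 1) ≤ 25: both strict.

49*cos(pi/49)/(cos(pi/49) + 1)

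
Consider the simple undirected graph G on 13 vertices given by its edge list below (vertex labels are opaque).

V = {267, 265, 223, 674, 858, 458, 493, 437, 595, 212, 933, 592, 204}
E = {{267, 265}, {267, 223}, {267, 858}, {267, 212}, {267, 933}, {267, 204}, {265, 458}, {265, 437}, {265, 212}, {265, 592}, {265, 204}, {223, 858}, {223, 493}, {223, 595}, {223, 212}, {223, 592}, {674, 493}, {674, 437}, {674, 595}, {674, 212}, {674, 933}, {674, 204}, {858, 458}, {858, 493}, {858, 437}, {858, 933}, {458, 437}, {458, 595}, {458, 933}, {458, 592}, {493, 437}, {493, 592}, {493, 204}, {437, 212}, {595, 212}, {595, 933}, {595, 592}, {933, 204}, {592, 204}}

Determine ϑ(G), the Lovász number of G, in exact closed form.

deg(674) = 6; N(674) = {493, 437, 595, 212, 933, 204}.
deg(592) = 6; N(592) = {265, 223, 458, 493, 595, 204}.
N(223) = {267, 858, 493, 595, 212, 592}, |N(223)| = 6.
N(267) = {265, 223, 858, 212, 933, 204}, |N(267)| = 6.
G on 13 vertices is 6-regular; strongly regular (13,6,2,3).
Distinct eigenvalues (to 5 d.p.): [6.0, 1.30278, -2.30278].
λ_max=6, λ_min=-sqrt(13)/2 - 1/2; ϑ = −13·λ_min/(λ_max−λ_min) = sqrt(13).
ϑ(G) ≈ 3.60555128.

sqrt(13)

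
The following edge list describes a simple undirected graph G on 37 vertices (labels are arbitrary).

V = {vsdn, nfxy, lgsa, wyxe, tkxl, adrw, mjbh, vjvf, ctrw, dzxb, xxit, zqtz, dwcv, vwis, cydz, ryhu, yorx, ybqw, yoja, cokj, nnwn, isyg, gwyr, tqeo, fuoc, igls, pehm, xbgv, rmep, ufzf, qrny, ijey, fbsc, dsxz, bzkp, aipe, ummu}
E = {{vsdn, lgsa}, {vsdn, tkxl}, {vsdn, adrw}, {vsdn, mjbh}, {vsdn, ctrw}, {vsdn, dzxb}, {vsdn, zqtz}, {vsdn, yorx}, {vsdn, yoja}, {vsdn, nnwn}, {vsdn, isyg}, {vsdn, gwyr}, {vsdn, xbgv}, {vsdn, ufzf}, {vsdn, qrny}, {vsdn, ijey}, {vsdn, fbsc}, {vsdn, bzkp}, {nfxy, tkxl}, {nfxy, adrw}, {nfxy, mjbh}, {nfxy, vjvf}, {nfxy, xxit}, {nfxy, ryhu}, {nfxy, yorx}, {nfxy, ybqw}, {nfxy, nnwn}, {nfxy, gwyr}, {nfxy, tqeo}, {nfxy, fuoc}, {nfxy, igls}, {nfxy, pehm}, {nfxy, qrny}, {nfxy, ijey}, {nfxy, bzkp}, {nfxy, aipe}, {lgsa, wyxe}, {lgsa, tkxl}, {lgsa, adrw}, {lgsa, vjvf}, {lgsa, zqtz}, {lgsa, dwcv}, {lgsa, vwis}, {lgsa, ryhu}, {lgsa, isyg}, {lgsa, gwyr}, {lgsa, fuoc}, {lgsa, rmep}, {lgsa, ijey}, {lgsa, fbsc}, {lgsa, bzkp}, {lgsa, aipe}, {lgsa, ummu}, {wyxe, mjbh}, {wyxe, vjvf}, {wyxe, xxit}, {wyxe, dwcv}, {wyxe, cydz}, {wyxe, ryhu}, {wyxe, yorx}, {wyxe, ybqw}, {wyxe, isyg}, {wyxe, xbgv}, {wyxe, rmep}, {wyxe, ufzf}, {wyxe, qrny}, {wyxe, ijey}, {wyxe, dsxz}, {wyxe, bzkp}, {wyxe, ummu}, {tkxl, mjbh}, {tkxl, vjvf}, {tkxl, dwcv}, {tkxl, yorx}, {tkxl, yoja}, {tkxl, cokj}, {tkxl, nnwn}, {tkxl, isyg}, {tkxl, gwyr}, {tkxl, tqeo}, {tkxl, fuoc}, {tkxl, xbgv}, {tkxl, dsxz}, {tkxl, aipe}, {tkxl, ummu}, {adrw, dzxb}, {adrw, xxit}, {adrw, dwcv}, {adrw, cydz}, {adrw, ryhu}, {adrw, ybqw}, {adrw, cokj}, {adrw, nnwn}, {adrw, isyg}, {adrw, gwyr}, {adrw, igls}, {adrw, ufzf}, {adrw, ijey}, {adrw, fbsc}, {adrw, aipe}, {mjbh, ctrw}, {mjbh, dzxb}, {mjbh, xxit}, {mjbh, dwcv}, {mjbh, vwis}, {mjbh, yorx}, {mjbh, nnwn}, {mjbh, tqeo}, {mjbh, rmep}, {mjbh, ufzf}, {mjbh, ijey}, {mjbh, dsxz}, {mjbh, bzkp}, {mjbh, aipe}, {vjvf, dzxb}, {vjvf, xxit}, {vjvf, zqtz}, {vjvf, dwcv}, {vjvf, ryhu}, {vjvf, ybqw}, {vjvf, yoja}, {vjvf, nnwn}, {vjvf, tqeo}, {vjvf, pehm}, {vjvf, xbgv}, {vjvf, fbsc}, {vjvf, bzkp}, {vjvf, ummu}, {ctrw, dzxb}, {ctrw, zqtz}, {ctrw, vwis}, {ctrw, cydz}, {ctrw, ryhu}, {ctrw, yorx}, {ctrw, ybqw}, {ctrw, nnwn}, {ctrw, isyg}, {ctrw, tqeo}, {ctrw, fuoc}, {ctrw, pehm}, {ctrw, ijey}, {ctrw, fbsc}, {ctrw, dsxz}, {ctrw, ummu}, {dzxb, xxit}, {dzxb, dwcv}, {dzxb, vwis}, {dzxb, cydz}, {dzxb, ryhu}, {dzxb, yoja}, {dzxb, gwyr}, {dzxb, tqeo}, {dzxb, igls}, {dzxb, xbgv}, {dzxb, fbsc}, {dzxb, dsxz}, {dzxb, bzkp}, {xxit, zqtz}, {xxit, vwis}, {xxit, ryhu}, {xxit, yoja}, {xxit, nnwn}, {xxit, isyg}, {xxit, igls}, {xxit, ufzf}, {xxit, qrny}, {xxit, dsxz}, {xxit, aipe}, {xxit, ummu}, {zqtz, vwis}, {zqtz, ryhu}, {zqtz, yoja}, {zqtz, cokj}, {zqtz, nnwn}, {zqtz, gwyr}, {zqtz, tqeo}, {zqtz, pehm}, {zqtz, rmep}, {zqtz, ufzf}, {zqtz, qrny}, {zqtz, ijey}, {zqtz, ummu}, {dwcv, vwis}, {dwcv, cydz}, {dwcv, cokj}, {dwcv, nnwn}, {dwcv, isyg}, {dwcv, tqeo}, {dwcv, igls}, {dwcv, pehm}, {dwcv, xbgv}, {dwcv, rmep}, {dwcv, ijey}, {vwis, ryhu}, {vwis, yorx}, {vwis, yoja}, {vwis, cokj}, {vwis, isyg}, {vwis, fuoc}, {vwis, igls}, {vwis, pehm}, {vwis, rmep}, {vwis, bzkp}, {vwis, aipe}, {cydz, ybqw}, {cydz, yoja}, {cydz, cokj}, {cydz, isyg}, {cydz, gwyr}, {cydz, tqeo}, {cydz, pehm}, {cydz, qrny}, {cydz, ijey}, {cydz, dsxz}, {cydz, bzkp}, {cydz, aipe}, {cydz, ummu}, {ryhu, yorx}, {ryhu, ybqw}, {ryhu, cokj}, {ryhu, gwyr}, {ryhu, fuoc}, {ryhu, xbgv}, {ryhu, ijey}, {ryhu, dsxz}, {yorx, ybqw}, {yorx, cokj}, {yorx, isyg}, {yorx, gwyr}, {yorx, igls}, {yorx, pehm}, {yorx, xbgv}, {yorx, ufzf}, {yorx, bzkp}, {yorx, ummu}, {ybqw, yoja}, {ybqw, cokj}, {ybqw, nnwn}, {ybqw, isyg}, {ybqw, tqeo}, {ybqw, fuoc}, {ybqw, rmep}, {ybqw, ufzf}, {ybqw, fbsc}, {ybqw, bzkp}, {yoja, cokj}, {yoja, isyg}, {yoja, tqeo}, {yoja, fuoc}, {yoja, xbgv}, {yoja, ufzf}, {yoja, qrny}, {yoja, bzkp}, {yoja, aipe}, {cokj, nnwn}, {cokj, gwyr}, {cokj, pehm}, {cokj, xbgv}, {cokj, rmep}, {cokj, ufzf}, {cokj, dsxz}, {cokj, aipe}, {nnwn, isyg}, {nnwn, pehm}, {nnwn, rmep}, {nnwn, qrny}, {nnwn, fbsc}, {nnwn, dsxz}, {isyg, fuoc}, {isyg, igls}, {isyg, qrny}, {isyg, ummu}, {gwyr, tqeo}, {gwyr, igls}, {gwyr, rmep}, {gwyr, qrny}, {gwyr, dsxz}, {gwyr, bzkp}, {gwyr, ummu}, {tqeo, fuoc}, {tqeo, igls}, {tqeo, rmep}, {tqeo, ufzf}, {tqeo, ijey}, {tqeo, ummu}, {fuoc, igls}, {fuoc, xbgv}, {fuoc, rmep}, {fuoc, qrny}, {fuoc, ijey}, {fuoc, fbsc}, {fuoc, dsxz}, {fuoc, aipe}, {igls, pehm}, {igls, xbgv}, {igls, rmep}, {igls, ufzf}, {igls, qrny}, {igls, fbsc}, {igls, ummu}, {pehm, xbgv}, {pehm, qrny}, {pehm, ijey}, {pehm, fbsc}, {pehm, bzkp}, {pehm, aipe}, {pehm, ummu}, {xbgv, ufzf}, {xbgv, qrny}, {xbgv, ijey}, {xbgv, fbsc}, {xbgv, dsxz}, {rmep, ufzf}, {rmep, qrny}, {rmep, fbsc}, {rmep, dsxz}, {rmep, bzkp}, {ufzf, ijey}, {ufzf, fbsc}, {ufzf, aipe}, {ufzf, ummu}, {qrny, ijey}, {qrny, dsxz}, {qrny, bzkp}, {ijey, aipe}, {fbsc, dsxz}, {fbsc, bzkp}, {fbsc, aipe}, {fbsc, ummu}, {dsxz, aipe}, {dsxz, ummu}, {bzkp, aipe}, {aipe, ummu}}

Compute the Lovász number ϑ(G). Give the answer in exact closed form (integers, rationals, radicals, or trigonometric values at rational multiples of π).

deg(zqtz) = 18; N(zqtz) = {vsdn, lgsa, vjvf, ctrw, xxit, vwis, ryhu, yoja, cokj, nnwn, gwyr, tqeo, pehm, rmep, ufzf, qrny, ijey, ummu}.
Vertex wyxe has 18 neighbors: lgsa, mjbh, vjvf, xxit, dwcv, cydz, ryhu, yorx, ybqw, isyg, xbgv, rmep, ufzf, qrny, ijey, dsxz, bzkp, ummu.
N(ijey) = {vsdn, nfxy, lgsa, wyxe, adrw, mjbh, ctrw, zqtz, dwcv, cydz, ryhu, tqeo, fuoc, pehm, xbgv, ufzf, qrny, aipe}, |N(ijey)| = 18.
N(cokj) = {tkxl, adrw, zqtz, dwcv, vwis, cydz, ryhu, yorx, ybqw, yoja, nnwn, gwyr, pehm, xbgv, rmep, ufzf, dsxz, aipe}, |N(cokj)| = 18.
deg(v) = 18 for all v (|V|=37); Paley(37): SR with (k,λ,μ)=(18,8,9).
spec(A) ≈ [18.0, 2.5414, -3.5414] (distinct, 4 d.p.).
With N=37: ϑ(G) = 37·(-(-sqrt(37)/2 - 1/2))/(18−(-sqrt(37)/2 - 1/2)) = sqrt(37).
= 6.082762530… (decimal).

sqrt(37)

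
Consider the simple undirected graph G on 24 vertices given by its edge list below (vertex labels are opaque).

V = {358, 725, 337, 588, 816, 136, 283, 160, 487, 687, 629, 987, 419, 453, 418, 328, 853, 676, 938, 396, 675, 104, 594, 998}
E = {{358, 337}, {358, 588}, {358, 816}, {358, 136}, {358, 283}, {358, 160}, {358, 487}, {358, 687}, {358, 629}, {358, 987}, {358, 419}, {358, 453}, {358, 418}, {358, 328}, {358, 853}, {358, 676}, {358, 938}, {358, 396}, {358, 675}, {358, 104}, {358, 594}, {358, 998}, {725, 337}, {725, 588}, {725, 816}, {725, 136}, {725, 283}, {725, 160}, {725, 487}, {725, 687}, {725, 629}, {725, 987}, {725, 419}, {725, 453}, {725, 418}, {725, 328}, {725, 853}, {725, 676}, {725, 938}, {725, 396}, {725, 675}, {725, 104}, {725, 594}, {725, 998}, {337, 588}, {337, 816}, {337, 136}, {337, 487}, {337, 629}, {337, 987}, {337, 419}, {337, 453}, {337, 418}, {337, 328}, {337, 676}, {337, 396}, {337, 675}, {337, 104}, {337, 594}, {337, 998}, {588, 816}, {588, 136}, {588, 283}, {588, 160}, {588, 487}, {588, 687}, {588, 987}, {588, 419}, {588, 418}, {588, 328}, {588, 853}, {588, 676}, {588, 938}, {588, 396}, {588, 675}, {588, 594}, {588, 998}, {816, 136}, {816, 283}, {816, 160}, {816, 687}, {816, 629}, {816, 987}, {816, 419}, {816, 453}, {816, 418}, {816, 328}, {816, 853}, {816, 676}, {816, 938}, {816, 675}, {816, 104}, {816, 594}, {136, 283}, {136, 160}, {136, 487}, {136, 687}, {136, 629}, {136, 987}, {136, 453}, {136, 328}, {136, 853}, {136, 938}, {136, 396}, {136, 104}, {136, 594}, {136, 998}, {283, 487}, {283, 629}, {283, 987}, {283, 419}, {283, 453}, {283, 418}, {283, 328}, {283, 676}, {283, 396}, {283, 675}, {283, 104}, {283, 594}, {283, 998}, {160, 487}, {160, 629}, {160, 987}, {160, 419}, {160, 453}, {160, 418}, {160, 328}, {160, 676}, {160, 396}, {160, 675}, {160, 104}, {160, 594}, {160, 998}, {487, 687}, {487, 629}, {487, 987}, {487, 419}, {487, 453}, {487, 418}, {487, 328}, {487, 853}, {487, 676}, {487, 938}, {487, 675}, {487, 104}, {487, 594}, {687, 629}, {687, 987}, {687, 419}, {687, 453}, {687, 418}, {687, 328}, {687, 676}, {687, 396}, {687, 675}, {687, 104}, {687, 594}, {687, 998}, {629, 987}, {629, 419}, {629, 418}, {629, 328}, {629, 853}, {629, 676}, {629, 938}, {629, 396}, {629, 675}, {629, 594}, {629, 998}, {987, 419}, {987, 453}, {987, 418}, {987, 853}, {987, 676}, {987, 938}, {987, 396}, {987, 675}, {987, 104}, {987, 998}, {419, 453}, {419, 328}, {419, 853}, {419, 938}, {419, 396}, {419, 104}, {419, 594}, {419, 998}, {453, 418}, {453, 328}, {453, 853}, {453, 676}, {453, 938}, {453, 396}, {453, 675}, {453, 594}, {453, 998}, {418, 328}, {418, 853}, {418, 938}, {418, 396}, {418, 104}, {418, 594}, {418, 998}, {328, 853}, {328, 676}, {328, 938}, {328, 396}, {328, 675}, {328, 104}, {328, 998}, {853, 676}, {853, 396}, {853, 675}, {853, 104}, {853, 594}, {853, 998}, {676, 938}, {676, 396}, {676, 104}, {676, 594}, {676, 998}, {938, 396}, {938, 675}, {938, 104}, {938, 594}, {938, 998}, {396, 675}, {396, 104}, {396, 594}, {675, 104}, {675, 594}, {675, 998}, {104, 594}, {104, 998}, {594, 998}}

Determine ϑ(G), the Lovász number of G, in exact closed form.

deg(675) = 19; N(675) = {358, 725, 337, 588, 816, 283, 160, 487, 687, 629, 987, 453, 328, 853, 938, 396, 104, 594, 998}.
Vertex 419 has 19 neighbors: 358, 725, 337, 588, 816, 283, 160, 487, 687, 629, 987, 453, 328, 853, 938, 396, 104, 594, 998.
deg(418) = 19; N(418) = {358, 725, 337, 588, 816, 283, 160, 487, 687, 629, 987, 453, 328, 853, 938, 396, 104, 594, 998}.
Vertex 676 has 19 neighbors: 358, 725, 337, 588, 816, 283, 160, 487, 687, 629, 987, 453, 328, 853, 938, 396, 104, 594, 998.
Complete 6-partite, parts [6, 5, 4, 4, 3, 2]: perfect, ϑ = α = 6.
= 6.00000000… (decimal).
Check 6 ≤ 6 ≤ 6: collapsed.

6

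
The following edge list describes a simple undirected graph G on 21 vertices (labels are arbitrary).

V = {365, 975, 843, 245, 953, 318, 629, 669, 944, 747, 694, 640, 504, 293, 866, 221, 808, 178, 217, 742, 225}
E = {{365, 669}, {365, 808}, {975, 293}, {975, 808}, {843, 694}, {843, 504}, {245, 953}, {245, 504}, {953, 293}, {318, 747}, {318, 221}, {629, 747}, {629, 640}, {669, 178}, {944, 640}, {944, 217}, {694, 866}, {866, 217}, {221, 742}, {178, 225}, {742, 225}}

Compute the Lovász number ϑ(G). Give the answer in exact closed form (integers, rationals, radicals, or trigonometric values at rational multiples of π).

deg(669) = 2; N(669) = {365, 178}.
N(640) = {629, 944}, |N(640)| = 2.
Vertex 694 has 2 neighbors: 843, 866.
N(221) = {318, 742}, |N(221)| = 2.
Regular of degree 2 on 21 vertices: the odd cycle C_{21}.
Distinct eigenvalues (to 5 d.p.): [2.0, 1.91115, 1.65248, 1.24698, 0.73068, 0.14946, -0.44504, -1.0, -1.4661, -1.80194, -1.97766].
λ_max=2, λ_min=-2*cos(pi/21); ϑ = −21·λ_min/(λ_max−λ_min) = 21*cos(pi/21)/(cos(pi/21) + 1).
= 10.4410325… (decimal).
α=10, χ(Ḡ)=11; ϑ=21*cos(pi/21)/(cos(pi/21) + 1) lies between (both strict).

21*cos(pi/21)/(cos(pi/21) + 1)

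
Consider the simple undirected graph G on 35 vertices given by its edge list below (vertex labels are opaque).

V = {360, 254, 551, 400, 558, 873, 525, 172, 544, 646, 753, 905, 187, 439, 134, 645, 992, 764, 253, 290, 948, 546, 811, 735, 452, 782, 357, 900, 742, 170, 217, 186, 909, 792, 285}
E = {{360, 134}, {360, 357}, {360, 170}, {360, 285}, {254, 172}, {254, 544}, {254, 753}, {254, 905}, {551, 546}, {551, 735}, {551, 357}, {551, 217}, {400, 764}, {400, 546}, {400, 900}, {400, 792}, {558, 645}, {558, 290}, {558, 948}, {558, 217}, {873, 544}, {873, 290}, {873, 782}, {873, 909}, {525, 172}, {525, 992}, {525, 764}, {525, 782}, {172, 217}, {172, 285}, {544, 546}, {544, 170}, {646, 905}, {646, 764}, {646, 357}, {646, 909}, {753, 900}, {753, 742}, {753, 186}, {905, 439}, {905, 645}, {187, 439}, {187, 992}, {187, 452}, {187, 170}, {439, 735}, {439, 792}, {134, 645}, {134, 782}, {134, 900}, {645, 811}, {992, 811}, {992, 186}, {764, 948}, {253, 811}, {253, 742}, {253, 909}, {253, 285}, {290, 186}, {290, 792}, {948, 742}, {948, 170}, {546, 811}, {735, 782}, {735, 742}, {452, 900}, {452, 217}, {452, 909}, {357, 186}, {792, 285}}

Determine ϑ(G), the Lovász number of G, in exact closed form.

15

deg(948) = 4; N(948) = {558, 764, 742, 170}.
N(873) = {544, 290, 782, 909}, |N(873)| = 4.
deg(525) = 4; N(525) = {172, 992, 764, 782}.
Vertex 134 has 4 neighbors: 360, 645, 782, 900.
35-vertex 4-regular graph: this is K(7,3), the Kneser graph.
A has 4 distinct eigenvalues ≈ [4.0, 2.0, -1.0, -3.0].
Lovász (edge-transitive): ϑ = −35·(-3)/((4)−(-3)) = 15.
≈ 15.000000000 (to 9 d.p.).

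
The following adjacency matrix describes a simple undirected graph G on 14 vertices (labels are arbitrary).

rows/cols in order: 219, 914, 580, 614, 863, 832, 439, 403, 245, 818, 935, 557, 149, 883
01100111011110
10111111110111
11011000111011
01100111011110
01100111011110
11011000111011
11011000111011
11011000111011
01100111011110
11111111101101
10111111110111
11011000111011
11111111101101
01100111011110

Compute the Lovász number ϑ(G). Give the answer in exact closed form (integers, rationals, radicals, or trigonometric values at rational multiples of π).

deg(818) = 12; N(818) = {219, 914, 580, 614, 863, 832, 439, 403, 245, 935, 557, 883}.
N(614) = {914, 580, 832, 439, 403, 818, 935, 557, 149}, |N(614)| = 9.
Vertex 219 has 9 neighbors: 914, 580, 832, 439, 403, 818, 935, 557, 149.
N(935) = {219, 580, 614, 863, 832, 439, 403, 245, 818, 557, 149, 883}, |N(935)| = 12.
4 parts of sizes [5, 5, 2, 2]; α(G) = 5 = ϑ (perfect).
= 5.000000… (decimal).
Lovász sandwich 5 ≤ 5 ≤ 5: collapsed.

5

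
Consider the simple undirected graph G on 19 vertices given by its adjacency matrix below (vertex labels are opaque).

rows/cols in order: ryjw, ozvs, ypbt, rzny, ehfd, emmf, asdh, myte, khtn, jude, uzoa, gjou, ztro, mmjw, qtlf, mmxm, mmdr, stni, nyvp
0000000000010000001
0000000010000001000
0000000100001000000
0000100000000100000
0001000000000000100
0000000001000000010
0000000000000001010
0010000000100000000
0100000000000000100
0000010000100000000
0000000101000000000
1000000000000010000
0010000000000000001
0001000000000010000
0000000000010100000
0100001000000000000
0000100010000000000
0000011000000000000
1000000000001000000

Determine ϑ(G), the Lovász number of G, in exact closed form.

19*cos(pi/19)/(cos(pi/19) + 1)

N(mmjw) = {rzny, qtlf}, |N(mmjw)| = 2.
deg(ztro) = 2; N(ztro) = {ypbt, nyvp}.
Vertex mmdr has 2 neighbors: ehfd, khtn.
Vertex ehfd has 2 neighbors: rzny, mmdr.
2-regular, N=19; a single 19-cycle (edge-transitive).
spec(A) ≈ [2.0, 1.891634, 1.578281, 1.093896, 0.490971, -0.165159, -0.803391, -1.354563, -1.758948, -1.972723] (distinct, 6 d.p.).
−19·(-2*cos(pi/19)) / ((2)−(-2*cos(pi/19))) = 19*cos(pi/19)/(cos(pi/19) + 1) = ϑ(G).
Numerically 9.4347714.
Check 9 ≤ 19*cos(pi/19)/(cos(pi/19) + 1) ≤ 10: both strict.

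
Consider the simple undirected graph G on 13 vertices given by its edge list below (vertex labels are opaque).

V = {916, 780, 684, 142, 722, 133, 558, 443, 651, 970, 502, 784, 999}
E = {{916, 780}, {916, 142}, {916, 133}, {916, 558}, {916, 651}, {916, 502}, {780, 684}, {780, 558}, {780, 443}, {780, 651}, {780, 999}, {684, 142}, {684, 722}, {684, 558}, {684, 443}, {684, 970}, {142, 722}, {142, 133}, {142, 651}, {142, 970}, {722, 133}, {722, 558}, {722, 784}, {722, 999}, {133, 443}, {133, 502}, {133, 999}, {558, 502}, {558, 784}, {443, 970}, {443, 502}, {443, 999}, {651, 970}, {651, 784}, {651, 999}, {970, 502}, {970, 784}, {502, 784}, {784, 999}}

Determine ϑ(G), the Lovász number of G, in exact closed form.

Vertex 999 has 6 neighbors: 780, 722, 133, 443, 651, 784.
N(916) = {780, 142, 133, 558, 651, 502}, |N(916)| = 6.
deg(142) = 6; N(142) = {916, 684, 722, 133, 651, 970}.
N(784) = {722, 558, 651, 970, 502, 999}, |N(784)| = 6.
Every vertex has degree 6 (N=13); strongly regular (13,6,2,3).
Distinct eigenvalues (to 3 d.p.): [6.0, 1.303, -2.303].
With N=13: ϑ(G) = 13·(-(-sqrt(13)/2 - 1/2))/(6−(-sqrt(13)/2 - 1/2)) = sqrt(13).
ϑ(G) ≈ 3.6055513.

sqrt(13)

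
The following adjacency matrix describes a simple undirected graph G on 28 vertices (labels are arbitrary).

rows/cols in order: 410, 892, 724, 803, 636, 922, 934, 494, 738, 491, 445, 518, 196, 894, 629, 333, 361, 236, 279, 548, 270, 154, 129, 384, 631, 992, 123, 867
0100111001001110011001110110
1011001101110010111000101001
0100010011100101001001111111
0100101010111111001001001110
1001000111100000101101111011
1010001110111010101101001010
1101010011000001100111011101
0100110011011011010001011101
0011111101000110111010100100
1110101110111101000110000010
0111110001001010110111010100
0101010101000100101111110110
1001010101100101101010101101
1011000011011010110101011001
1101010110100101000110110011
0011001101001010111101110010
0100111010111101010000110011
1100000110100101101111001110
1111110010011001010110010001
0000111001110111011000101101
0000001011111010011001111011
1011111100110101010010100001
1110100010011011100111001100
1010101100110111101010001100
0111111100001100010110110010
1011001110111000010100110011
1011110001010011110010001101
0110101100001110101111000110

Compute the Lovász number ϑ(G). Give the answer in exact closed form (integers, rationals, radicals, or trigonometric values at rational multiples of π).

deg(410) = 15; N(410) = {892, 636, 922, 934, 491, 196, 894, 629, 236, 279, 154, 129, 384, 992, 123}.
Vertex 892 has 15 neighbors: 410, 724, 803, 934, 494, 491, 445, 518, 629, 361, 236, 279, 129, 631, 867.
N(445) = {892, 724, 803, 636, 922, 491, 196, 629, 361, 236, 548, 270, 154, 384, 992}, |N(445)| = 15.
Vertex 867 has 15 neighbors: 892, 724, 636, 934, 494, 196, 894, 629, 361, 279, 548, 270, 154, 992, 123.
G on 28 vertices is 15-regular; this is K(8,2), the Kneser graph.
spec(A) ≈ [15.0, 1.0, -5.0] (distinct, 6 d.p.).
−28·(-5) / ((15)−(-5)) = 7 = ϑ(G).
≈ 7.000000000 (to 9 d.p.).

7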